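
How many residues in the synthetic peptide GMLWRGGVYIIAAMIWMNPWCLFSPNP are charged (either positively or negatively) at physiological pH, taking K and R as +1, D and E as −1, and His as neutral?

1

Charged side chains at pH ~7.4: K, R (positive); D, E (negative).
Matching residues: R5.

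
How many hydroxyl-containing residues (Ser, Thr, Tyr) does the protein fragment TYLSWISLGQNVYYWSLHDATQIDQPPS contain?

Matching residues: T1, Y2, S4, S7, Y13, Y14, S16, T21, S28.

9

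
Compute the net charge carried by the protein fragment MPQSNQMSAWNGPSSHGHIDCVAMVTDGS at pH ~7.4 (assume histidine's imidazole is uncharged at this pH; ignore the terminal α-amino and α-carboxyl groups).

-2

At pH ~7.4 the Lys and Arg side chains are protonated (+1), the Asp and Glu side chains are deprotonated (−1), and with His taken as neutral all other side chains carry no charge.
Positive (K, R): none → +0.
Negative (D, E): D20, D27 → −2.
Net charge = (+0) + (−2) = −2.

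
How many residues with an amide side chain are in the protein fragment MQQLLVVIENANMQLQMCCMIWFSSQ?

Only N (asparagine) and Q (glutamine) carry a side-chain carboxamide.
Matching residues: Q2, Q3, N10, N12, Q14, Q16, Q26.

7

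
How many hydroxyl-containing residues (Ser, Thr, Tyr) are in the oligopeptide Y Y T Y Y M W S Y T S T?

Matching residues: Y1, Y2, T3, Y4, Y5, S8, Y9, T10, S11, T12.

10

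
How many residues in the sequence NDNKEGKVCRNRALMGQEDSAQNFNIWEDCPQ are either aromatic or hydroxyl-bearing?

Aromatic: F, W, Y. Hydroxyl-bearing: S, T, Y.
Aromatic residues here: F24, W27 (2).
Hydroxyl-bearing residues here: S20 (1).
(Y belongs to both groups, but none appear in this sequence.) Total = 2 + 1 = 3.

3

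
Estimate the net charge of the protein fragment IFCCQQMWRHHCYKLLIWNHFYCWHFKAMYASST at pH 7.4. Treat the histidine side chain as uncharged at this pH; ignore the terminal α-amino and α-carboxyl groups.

+3

Near pH 7.4, K and R contribute +1 each, D and E contribute −1 each, and every other side chain (His included, as stated) is uncharged.
Positive (K, R): R9, K14, K27 → +3.
Negative (D, E): none → −0.
Net charge = (+3) + (−0) = +3.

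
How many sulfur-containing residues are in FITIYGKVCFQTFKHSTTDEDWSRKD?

Only Cys (C) and Met (M) have a sulfur atom in the side chain.
Matching residues: C9.

1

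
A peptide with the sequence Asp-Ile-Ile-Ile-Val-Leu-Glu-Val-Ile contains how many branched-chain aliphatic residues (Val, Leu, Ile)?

7

Matching residues: Ile2, Ile3, Ile4, Val5, Leu6, Val8, Ile9.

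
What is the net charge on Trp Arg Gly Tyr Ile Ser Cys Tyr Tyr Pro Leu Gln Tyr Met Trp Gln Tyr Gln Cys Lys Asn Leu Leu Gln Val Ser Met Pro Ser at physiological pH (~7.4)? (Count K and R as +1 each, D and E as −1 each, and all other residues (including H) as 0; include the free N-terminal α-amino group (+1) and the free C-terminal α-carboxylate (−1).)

Positive (K, R): Arg2, Lys20 → +2.
Negative (D, E): none → −0.
The N-terminus (+1) and C-terminus (−1) cancel.
Net charge = (+2) + (−0) = +2.

+2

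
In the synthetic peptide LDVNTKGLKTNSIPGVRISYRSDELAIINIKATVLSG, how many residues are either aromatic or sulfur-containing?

1

Aromatic: F, W, Y. Sulfur-containing: C, M.
Aromatic residues here: Y20 (1).
Sulfur-containing residues here: none (0).
The two groups share no amino acid, so total = 1 + 0 = 1.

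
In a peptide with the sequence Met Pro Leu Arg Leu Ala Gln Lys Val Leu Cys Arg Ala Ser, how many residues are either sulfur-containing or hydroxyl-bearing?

3

Sulfur-containing: C, M. Hydroxyl-bearing: S, T, Y.
Sulfur-containing residues here: Met1, Cys11 (2).
Hydroxyl-bearing residues here: Ser14 (1).
The two groups share no amino acid, so total = 2 + 1 = 3.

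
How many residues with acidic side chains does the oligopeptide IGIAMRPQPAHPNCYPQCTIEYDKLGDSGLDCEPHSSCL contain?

5

The acidic residues are Asp (D) and Glu (E), whose side chains end in a carboxylate group.
Matching residues: E21, D23, D27, D31, E33.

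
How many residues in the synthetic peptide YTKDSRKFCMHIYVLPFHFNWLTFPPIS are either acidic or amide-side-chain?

2

Acidic: D, E. Amide-side-chain: N, Q.
Acidic residues here: D4 (1).
Amide-side-chain residues here: N20 (1).
The two groups share no amino acid, so total = 1 + 1 = 2.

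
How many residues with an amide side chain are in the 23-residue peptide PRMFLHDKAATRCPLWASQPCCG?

Asparagine (N) and glutamine (Q) have uncharged amide side chains.
Matching residues: Q19.

1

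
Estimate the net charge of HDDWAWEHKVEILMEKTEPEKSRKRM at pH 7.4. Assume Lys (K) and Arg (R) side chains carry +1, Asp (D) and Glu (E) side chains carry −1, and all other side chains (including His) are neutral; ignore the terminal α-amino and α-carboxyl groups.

Positive (K, R): K9, K16, K21, R23, K24, R25 → +6.
Negative (D, E): D2, D3, E7, E11, E15, E18, E20 → −7.
Net charge = (+6) + (−7) = −1.

-1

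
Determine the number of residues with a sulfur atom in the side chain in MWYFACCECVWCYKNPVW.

5

Cysteine (C, thiol) and methionine (M, thioether) are the two sulfur-containing amino acids.
Matching residues: M1, C6, C7, C9, C12.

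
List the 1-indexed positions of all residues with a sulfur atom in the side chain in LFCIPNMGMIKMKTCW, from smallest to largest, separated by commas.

Only Cys (C) and Met (M) have a sulfur atom in the side chain.
Matching residues: C3, M7, M9, M12, C15.

3, 7, 9, 12, 15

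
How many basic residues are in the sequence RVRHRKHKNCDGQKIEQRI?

The basic amino acids are Lys (K), Arg (R), and His (H).
Matching residues: R1, R3, H4, R5, K6, H7, K8, K14, R18.

9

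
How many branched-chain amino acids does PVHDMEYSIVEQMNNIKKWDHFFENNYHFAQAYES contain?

Valine (V), leucine (L), and isoleucine (I) are the branched-chain amino acids.
Matching residues: V2, I9, V10, I16.

4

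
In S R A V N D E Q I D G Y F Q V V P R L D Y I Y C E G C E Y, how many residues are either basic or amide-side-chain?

5

Basic: H, K, R. Amide-side-chain: N, Q.
Basic residues here: R2, R18 (2).
Amide-side-chain residues here: N5, Q8, Q14 (3).
The two groups share no amino acid, so total = 2 + 3 = 5.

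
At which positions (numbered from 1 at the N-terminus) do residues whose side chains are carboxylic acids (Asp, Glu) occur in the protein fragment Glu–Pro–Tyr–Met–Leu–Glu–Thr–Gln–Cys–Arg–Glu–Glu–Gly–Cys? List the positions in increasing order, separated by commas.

1, 6, 11, 12

Matching residues: Glu1, Glu6, Glu11, Glu12.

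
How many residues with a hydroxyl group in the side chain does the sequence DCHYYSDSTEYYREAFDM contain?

S, T, and Y are the three residues with a side-chain hydroxyl.
Matching residues: Y4, Y5, S6, S8, T9, Y11, Y12.

7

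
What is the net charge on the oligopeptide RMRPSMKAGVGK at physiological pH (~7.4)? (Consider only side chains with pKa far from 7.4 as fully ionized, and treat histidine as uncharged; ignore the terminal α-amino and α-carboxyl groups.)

+4

The side chains ionized at physiological pH are Lys/Arg (+1) and Asp/Glu (−1); with His treated as neutral, nothing else contributes.
Positive (K, R): R1, R3, K7, K12 → +4.
Negative (D, E): none → −0.
Net charge = (+4) + (−0) = +4.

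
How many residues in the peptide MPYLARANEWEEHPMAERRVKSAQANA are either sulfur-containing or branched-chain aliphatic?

Sulfur-containing: C, M. Branched-chain aliphatic: I, L, V.
Sulfur-containing residues here: M1, M15 (2).
Branched-chain aliphatic residues here: L4, V20 (2).
The two groups share no amino acid, so total = 2 + 2 = 4.

4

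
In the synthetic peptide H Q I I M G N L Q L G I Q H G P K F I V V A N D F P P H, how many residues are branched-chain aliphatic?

Valine (V), leucine (L), and isoleucine (I) are the branched-chain amino acids.
Matching residues: I3, I4, L8, L10, I12, I19, V20, V21.

8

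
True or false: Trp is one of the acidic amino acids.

False

Only D (aspartate) and E (glutamate) carry a side-chain carboxylic acid.
Tryptophan is not in this group.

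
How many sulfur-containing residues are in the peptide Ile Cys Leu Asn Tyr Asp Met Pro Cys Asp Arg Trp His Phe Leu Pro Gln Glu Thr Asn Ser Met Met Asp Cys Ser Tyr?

The sulfur-bearing residues are cysteine (–SH) and methionine (–S–CH₃).
Matching residues: Cys2, Met7, Cys9, Met22, Met23, Cys25.

6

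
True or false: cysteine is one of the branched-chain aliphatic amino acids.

The BCAAs are Val, Leu, and Ile — aliphatic side chains with a branch point.
Cysteine is not in this group.

False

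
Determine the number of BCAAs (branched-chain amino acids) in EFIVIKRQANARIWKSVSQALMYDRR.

6

V, L, and I make up the branched-chain aliphatic group.
Matching residues: I3, V4, I5, I13, V17, L21.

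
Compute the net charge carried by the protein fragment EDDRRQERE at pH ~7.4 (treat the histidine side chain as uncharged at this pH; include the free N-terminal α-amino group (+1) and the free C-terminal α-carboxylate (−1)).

-2

At pH ~7.4 the Lys and Arg side chains are protonated (+1), the Asp and Glu side chains are deprotonated (−1), and with His taken as neutral all other side chains carry no charge.
Positive (K, R): R4, R5, R8 → +3.
Negative (D, E): E1, D2, D3, E7, E9 → −5.
The N-terminus (+1) and C-terminus (−1) cancel.
Net charge = (+3) + (−5) = −2.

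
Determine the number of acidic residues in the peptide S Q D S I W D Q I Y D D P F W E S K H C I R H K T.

5

The acidic residues are Asp (D) and Glu (E), whose side chains end in a carboxylate group.
Matching residues: D3, D7, D11, D12, E16.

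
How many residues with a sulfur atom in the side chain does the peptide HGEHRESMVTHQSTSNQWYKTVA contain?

1

The sulfur-bearing residues are cysteine (–SH) and methionine (–S–CH₃).
Matching residues: M8.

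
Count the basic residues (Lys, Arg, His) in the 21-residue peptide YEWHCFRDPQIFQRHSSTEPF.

Matching residues: H4, R7, R14, H15.

4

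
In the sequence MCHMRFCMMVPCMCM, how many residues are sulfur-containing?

The sulfur-bearing residues are cysteine (–SH) and methionine (–S–CH₃).
Matching residues: M1, C2, M4, C7, M8, M9, C12, M13, C14, M15.

10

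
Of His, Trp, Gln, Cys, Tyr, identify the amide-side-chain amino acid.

Gln

Asparagine (N) and glutamine (Q) have uncharged amide side chains.
Of the listed options, only Gln belongs to this group.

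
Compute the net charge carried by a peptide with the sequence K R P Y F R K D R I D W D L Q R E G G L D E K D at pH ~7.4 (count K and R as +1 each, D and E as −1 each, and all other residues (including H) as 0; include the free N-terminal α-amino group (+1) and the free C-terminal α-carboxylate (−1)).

Positive (K, R): K1, R2, R6, K7, R9, R16, K23 → +7.
Negative (D, E): D8, D11, D13, E17, D21, E22, D24 → −7.
The N-terminus (+1) and C-terminus (−1) cancel.
Net charge = (+7) + (−7) = 0.

0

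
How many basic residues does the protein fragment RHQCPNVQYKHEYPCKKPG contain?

K, R, and H are the three residues with basic side chains (ε-amine, guanidinium, and imidazole respectively).
Matching residues: R1, H2, K10, H11, K16, K17.

6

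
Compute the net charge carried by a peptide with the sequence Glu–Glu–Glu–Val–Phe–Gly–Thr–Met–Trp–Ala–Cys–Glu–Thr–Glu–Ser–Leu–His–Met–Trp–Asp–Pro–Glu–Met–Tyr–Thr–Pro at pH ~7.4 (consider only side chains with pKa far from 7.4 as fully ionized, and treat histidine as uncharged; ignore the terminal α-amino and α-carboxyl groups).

-7

The side chains ionized at physiological pH are Lys/Arg (+1) and Asp/Glu (−1); with His treated as neutral, nothing else contributes.
Positive (K, R): none → +0.
Negative (D, E): Glu1, Glu2, Glu3, Glu12, Glu14, Asp20, Glu22 → −7.
Net charge = (+0) + (−7) = −7.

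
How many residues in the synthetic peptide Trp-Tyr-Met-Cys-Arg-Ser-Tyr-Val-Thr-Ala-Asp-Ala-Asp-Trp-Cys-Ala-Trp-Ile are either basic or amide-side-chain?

1

Basic: H, K, R. Amide-side-chain: N, Q.
Basic residues here: Arg5 (1).
Amide-side-chain residues here: none (0).
The two groups share no amino acid, so total = 1 + 0 = 1.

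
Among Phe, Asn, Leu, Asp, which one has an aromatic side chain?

Phe

The aromatic amino acids are Phe (F, benzyl), Trp (W, indole), and Tyr (Y, phenol).
Of the listed options, only Phe belongs to this group.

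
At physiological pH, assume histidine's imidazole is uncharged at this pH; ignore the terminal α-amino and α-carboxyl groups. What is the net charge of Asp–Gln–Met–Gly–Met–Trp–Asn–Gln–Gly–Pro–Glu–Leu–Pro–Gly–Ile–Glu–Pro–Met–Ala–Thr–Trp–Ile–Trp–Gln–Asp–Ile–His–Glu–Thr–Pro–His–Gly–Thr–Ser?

The side chains ionized at physiological pH are Lys/Arg (+1) and Asp/Glu (−1); with His treated as neutral, nothing else contributes.
Positive (K, R): none → +0.
Negative (D, E): Asp1, Glu11, Glu16, Asp25, Glu28 → −5.
Net charge = (+0) + (−5) = −5.

-5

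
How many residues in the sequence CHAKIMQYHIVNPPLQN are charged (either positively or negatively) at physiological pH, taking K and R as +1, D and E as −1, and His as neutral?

1

Charged side chains at pH ~7.4: K, R (positive); D, E (negative).
Matching residues: K4.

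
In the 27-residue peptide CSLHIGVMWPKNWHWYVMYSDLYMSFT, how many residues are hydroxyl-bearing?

7

Serine (S), threonine (T), and tyrosine (Y) each carry a hydroxyl group on the side chain.
Matching residues: S2, Y16, Y19, S20, Y23, S25, T27.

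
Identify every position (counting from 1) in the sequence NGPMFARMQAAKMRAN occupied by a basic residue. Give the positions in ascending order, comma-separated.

Matching residues: R7, K12, R14.

7, 12, 14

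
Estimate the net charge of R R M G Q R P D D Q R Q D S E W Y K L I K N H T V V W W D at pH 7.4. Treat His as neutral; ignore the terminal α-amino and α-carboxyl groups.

+1

Near pH 7.4, K and R contribute +1 each, D and E contribute −1 each, and every other side chain (His included, as stated) is uncharged.
Positive (K, R): R1, R2, R6, R11, K18, K21 → +6.
Negative (D, E): D8, D9, D13, E15, D29 → −5.
Net charge = (+6) + (−5) = +1.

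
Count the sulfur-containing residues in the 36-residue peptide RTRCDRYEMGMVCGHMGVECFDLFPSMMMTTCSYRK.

The sulfur-bearing residues are cysteine (–SH) and methionine (–S–CH₃).
Matching residues: C4, M9, M11, C13, M16, C20, M27, M28, M29, C32.

10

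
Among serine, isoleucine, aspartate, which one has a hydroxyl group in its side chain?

serine

Serine (S), threonine (T), and tyrosine (Y) each carry a hydroxyl group on the side chain.
Of the listed options, only serine belongs to this group.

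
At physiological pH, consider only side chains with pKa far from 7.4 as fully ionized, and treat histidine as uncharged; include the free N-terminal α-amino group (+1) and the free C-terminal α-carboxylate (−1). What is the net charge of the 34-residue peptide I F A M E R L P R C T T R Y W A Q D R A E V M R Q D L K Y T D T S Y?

+1

Near pH 7.4, K and R contribute +1 each, D and E contribute −1 each, and every other side chain (His included, as stated) is uncharged.
Positive (K, R): R6, R9, R13, R19, R24, K28 → +6.
Negative (D, E): E5, D18, E21, D26, D31 → −5.
The N-terminus (+1) and C-terminus (−1) cancel.
Net charge = (+6) + (−5) = +1.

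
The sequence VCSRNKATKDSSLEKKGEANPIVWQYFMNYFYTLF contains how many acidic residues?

Only D (aspartate) and E (glutamate) carry a side-chain carboxylic acid.
Matching residues: D10, E14, E18.

3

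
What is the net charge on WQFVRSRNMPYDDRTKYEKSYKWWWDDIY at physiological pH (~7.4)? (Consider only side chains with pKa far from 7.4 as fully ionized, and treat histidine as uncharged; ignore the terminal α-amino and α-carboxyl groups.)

+1

Near pH 7.4, K and R contribute +1 each, D and E contribute −1 each, and every other side chain (His included, as stated) is uncharged.
Positive (K, R): R5, R7, R14, K16, K19, K22 → +6.
Negative (D, E): D12, D13, E18, D26, D27 → −5.
Net charge = (+6) + (−5) = +1.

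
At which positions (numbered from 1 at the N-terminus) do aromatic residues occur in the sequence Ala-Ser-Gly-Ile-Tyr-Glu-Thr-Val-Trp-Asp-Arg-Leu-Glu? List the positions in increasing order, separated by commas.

The aromatic amino acids are Phe (F, benzyl), Trp (W, indole), and Tyr (Y, phenol).
Matching residues: Tyr5, Trp9.

5, 9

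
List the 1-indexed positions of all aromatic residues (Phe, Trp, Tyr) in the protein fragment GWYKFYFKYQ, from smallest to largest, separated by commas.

Matching residues: W2, Y3, F5, Y6, F7, Y9.

2, 3, 5, 6, 7, 9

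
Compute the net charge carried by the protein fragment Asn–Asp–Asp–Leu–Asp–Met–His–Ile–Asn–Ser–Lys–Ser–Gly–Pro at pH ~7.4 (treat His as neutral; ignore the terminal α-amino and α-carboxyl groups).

The side chains ionized at physiological pH are Lys/Arg (+1) and Asp/Glu (−1); with His treated as neutral, nothing else contributes.
Positive (K, R): Lys11 → +1.
Negative (D, E): Asp2, Asp3, Asp5 → −3.
Net charge = (+1) + (−3) = −2.

-2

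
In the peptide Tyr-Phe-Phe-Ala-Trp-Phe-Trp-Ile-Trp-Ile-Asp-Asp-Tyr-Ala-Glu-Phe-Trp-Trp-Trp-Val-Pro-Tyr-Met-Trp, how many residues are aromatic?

14

The aromatic amino acids are Phe (F, benzyl), Trp (W, indole), and Tyr (Y, phenol).
Matching residues: Tyr1, Phe2, Phe3, Trp5, Phe6, Trp7, Trp9, Tyr13, Phe16, Trp17, Trp18, Trp19, Tyr22, Trp24.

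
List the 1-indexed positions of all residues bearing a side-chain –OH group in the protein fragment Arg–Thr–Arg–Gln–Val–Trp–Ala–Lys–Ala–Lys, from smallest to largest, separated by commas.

The –OH-bearing residues are Ser, Thr (aliphatic alcohols), and Tyr (phenol).
Matching residues: Thr2.

2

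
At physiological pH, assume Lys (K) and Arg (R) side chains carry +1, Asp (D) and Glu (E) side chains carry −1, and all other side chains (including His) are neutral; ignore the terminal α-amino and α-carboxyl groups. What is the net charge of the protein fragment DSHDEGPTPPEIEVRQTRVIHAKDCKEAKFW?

Positive (K, R): R15, R18, K23, K26, K29 → +5.
Negative (D, E): D1, D4, E5, E11, E13, D24, E27 → −7.
Net charge = (+5) + (−7) = −2.

-2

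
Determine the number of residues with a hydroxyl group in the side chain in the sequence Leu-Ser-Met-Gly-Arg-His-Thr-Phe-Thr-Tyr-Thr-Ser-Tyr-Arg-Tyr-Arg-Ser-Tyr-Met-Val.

The –OH-bearing residues are Ser, Thr (aliphatic alcohols), and Tyr (phenol).
Matching residues: Ser2, Thr7, Thr9, Tyr10, Thr11, Ser12, Tyr13, Tyr15, Ser17, Tyr18.

10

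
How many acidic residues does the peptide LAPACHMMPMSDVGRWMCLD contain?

The acidic residues are Asp (D) and Glu (E), whose side chains end in a carboxylate group.
Matching residues: D12, D20.

2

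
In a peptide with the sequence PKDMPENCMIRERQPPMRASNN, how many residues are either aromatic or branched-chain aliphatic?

Aromatic: F, W, Y. Branched-chain aliphatic: I, L, V.
Aromatic residues here: none (0).
Branched-chain aliphatic residues here: I10 (1).
The two groups share no amino acid, so total = 0 + 1 = 1.

1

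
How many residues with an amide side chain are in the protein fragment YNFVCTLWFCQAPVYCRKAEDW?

2

Asparagine (N) and glutamine (Q) have uncharged amide side chains.
Matching residues: N2, Q11.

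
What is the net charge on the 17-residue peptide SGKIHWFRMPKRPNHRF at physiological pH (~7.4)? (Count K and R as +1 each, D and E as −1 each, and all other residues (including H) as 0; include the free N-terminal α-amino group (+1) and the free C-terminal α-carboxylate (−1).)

Positive (K, R): K3, R8, K11, R12, R16 → +5.
Negative (D, E): none → −0.
The N-terminus (+1) and C-terminus (−1) cancel.
Net charge = (+5) + (−0) = +5.

+5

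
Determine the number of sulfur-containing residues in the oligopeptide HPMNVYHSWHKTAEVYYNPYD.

Only Cys (C) and Met (M) have a sulfur atom in the side chain.
Matching residues: M3.

1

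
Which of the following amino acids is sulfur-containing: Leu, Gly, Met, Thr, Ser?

Only Cys (C) and Met (M) have a sulfur atom in the side chain.
Of the listed options, only Met belongs to this group.

Met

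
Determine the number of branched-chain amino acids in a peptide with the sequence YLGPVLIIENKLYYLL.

Valine (V), leucine (L), and isoleucine (I) are the branched-chain amino acids.
Matching residues: L2, V5, L6, I7, I8, L12, L15, L16.

8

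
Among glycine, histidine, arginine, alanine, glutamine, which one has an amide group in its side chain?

glutamine

Asparagine (N) and glutamine (Q) have uncharged amide side chains.
Of the listed options, only glutamine belongs to this group.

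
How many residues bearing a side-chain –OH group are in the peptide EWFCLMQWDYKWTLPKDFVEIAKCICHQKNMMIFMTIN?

3

Serine (S), threonine (T), and tyrosine (Y) each carry a hydroxyl group on the side chain.
Matching residues: Y10, T13, T36.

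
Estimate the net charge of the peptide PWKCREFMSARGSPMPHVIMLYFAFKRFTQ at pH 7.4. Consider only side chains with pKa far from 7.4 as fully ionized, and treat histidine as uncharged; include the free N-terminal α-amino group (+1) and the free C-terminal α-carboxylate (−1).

+4

At pH ~7.4 the Lys and Arg side chains are protonated (+1), the Asp and Glu side chains are deprotonated (−1), and with His taken as neutral all other side chains carry no charge.
Positive (K, R): K3, R5, R11, K26, R27 → +5.
Negative (D, E): E6 → −1.
The N-terminus (+1) and C-terminus (−1) cancel.
Net charge = (+5) + (−1) = +4.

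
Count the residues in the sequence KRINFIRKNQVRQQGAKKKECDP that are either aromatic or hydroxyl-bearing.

Aromatic: F, W, Y. Hydroxyl-bearing: S, T, Y.
Aromatic residues here: F5 (1).
Hydroxyl-bearing residues here: none (0).
(Y belongs to both groups, but none appear in this sequence.) Total = 1 + 0 = 1.

1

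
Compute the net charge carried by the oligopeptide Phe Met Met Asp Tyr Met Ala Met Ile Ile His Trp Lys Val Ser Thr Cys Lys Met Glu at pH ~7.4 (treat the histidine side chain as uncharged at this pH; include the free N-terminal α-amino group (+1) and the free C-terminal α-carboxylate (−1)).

0

At pH ~7.4 the Lys and Arg side chains are protonated (+1), the Asp and Glu side chains are deprotonated (−1), and with His taken as neutral all other side chains carry no charge.
Positive (K, R): Lys13, Lys18 → +2.
Negative (D, E): Asp4, Glu20 → −2.
The N-terminus (+1) and C-terminus (−1) cancel.
Net charge = (+2) + (−2) = 0.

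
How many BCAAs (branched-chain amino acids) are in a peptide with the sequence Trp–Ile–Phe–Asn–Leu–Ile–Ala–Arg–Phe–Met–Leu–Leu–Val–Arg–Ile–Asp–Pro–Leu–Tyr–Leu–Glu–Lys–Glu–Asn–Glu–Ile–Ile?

11

The BCAAs are Val, Leu, and Ile — aliphatic side chains with a branch point.
Matching residues: Ile2, Leu5, Ile6, Leu11, Leu12, Val13, Ile15, Leu18, Leu20, Ile26, Ile27.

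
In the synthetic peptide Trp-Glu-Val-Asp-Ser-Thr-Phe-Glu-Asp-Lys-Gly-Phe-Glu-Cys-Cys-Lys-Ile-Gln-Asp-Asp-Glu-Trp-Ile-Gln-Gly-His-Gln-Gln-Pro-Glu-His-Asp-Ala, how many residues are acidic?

Only D (aspartate) and E (glutamate) carry a side-chain carboxylic acid.
Matching residues: Glu2, Asp4, Glu8, Asp9, Glu13, Asp19, Asp20, Glu21, Glu30, Asp32.

10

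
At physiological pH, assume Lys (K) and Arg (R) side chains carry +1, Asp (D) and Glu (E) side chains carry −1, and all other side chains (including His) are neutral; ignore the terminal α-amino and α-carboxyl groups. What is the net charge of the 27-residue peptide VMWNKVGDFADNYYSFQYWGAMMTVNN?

-1

Positive (K, R): K5 → +1.
Negative (D, E): D8, D11 → −2.
Net charge = (+1) + (−2) = −1.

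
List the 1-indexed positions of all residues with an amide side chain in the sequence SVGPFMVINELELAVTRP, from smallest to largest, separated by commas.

Asparagine (N) and glutamine (Q) have uncharged amide side chains.
Matching residues: N9.

9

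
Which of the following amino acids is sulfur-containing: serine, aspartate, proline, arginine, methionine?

The sulfur-bearing residues are cysteine (–SH) and methionine (–S–CH₃).
Of the listed options, only methionine belongs to this group.

methionine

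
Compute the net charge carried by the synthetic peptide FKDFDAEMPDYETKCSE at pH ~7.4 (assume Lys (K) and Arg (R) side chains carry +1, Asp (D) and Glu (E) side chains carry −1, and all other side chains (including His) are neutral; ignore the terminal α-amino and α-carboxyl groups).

-4

Positive (K, R): K2, K14 → +2.
Negative (D, E): D3, D5, E7, D10, E12, E17 → −6.
Net charge = (+2) + (−6) = −4.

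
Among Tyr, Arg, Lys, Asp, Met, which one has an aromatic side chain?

Phenylalanine (F), tryptophan (W), and tyrosine (Y) have aromatic ring side chains.
Of the listed options, only Tyr belongs to this group.

Tyr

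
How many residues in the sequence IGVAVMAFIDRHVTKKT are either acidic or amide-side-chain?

1

Acidic: D, E. Amide-side-chain: N, Q.
Acidic residues here: D10 (1).
Amide-side-chain residues here: none (0).
The two groups share no amino acid, so total = 1 + 0 = 1.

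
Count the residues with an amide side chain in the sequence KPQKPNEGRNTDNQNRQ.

7

Only N (asparagine) and Q (glutamine) carry a side-chain carboxamide.
Matching residues: Q3, N6, N10, N13, Q14, N15, Q17.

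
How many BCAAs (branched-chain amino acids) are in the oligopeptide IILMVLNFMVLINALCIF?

10

V, L, and I make up the branched-chain aliphatic group.
Matching residues: I1, I2, L3, V5, L6, V10, L11, I12, L15, I17.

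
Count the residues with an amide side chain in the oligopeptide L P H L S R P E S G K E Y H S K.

Asparagine (N) and glutamine (Q) have uncharged amide side chains.
None of the 16 residues belong to this group.

0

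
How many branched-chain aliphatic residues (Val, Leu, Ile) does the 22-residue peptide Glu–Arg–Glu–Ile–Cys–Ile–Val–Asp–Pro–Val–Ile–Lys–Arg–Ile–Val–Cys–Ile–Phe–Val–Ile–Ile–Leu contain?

Matching residues: Ile4, Ile6, Val7, Val10, Ile11, Ile14, Val15, Ile17, Val19, Ile20, Ile21, Leu22.

12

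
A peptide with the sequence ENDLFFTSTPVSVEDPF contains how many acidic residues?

The acidic residues are Asp (D) and Glu (E), whose side chains end in a carboxylate group.
Matching residues: E1, D3, E14, D15.

4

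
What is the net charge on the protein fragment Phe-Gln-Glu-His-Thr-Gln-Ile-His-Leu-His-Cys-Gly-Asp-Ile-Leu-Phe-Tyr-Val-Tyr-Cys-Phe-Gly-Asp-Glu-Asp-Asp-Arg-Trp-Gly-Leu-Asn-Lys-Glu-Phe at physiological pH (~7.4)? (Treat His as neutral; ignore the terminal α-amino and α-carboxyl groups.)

Near pH 7.4, K and R contribute +1 each, D and E contribute −1 each, and every other side chain (His included, as stated) is uncharged.
Positive (K, R): Arg27, Lys32 → +2.
Negative (D, E): Glu3, Asp13, Asp23, Glu24, Asp25, Asp26, Glu33 → −7.
Net charge = (+2) + (−7) = −5.

-5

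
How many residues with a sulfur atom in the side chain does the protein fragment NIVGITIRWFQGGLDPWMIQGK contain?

1

Only Cys (C) and Met (M) have a sulfur atom in the side chain.
Matching residues: M18.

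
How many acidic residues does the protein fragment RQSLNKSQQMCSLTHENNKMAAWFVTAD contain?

Only D (aspartate) and E (glutamate) carry a side-chain carboxylic acid.
Matching residues: E16, D28.

2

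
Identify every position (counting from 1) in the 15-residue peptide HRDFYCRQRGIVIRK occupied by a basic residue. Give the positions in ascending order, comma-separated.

The basic amino acids are Lys (K), Arg (R), and His (H).
Matching residues: H1, R2, R7, R9, R14, K15.

1, 2, 7, 9, 14, 15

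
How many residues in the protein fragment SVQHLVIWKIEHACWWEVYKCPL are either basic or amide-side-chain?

Basic: H, K, R. Amide-side-chain: N, Q.
Basic residues here: H4, K9, H12, K20 (4).
Amide-side-chain residues here: Q3 (1).
The two groups share no amino acid, so total = 4 + 1 = 5.

5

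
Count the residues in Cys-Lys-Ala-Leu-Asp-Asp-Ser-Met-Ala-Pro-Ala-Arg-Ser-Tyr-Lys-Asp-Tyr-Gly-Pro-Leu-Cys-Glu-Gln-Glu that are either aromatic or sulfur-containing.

Aromatic: F, W, Y. Sulfur-containing: C, M.
Aromatic residues here: Tyr14, Tyr17 (2).
Sulfur-containing residues here: Cys1, Met8, Cys21 (3).
The two groups share no amino acid, so total = 2 + 3 = 5.

5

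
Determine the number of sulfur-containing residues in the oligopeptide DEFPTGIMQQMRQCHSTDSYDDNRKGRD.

3

Only Cys (C) and Met (M) have a sulfur atom in the side chain.
Matching residues: M8, M11, C14.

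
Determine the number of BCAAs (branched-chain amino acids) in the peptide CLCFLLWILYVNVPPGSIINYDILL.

The BCAAs are Val, Leu, and Ile — aliphatic side chains with a branch point.
Matching residues: L2, L5, L6, I8, L9, V11, V13, I18, I19, I23, L24, L25.

12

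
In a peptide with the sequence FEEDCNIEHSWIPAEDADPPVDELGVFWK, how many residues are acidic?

9

Aspartate (D) and glutamate (E) have carboxylic-acid side chains and are the acidic amino acids.
Matching residues: E2, E3, D4, E8, E15, D16, D18, D22, E23.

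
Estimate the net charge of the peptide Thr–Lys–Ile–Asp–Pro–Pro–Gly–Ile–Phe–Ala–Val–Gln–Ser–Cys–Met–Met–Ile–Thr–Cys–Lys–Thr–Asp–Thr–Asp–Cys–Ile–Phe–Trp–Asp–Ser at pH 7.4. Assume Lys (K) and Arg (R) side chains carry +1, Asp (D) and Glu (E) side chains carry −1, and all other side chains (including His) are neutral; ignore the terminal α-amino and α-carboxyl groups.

Positive (K, R): Lys2, Lys20 → +2.
Negative (D, E): Asp4, Asp22, Asp24, Asp29 → −4.
Net charge = (+2) + (−4) = −2.

-2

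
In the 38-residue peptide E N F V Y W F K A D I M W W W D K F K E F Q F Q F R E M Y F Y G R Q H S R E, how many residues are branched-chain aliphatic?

The BCAAs are Val, Leu, and Ile — aliphatic side chains with a branch point.
Matching residues: V4, I11.

2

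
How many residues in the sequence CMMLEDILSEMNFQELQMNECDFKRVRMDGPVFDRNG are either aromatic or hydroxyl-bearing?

4

Aromatic: F, W, Y. Hydroxyl-bearing: S, T, Y.
Aromatic residues here: F13, F23, F33 (3).
Hydroxyl-bearing residues here: S9 (1).
(Y belongs to both groups, but none appear in this sequence.) Total = 3 + 1 = 4.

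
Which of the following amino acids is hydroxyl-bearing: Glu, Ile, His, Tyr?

Tyr

Serine (S), threonine (T), and tyrosine (Y) each carry a hydroxyl group on the side chain.
Of the listed options, only Tyr belongs to this group.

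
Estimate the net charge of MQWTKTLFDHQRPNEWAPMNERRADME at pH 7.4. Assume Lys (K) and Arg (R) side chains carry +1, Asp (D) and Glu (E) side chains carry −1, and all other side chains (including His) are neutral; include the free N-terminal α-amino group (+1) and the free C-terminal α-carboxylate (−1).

-1

Positive (K, R): K5, R12, R22, R23 → +4.
Negative (D, E): D9, E15, E21, D25, E27 → −5.
The N-terminus (+1) and C-terminus (−1) cancel.
Net charge = (+4) + (−5) = −1.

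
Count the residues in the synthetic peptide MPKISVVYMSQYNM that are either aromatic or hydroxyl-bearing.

Aromatic: F, W, Y. Hydroxyl-bearing: S, T, Y.
Aromatic residues here: Y8, Y12 (2).
Hydroxyl-bearing residues here: S5, Y8, S10, Y12 (4).
Y is in both groups, so the 2 Y residues must not be double-counted.
Total = 2 + 4 − 2 = 4.

4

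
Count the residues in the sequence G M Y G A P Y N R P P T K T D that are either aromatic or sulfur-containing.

3

Aromatic: F, W, Y. Sulfur-containing: C, M.
Aromatic residues here: Y3, Y7 (2).
Sulfur-containing residues here: M2 (1).
The two groups share no amino acid, so total = 2 + 1 = 3.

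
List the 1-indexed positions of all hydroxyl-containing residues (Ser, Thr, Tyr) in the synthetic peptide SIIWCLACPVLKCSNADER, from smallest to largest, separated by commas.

Matching residues: S1, S14.

1, 14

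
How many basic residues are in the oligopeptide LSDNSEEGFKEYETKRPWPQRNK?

5

Lysine (K), arginine (R), and histidine (H) have basic, nitrogen-containing side chains.
Matching residues: K10, K15, R16, R21, K23.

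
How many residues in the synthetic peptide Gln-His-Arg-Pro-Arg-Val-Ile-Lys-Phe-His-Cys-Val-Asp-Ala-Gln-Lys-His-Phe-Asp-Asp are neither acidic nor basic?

10

Acidic: D, E. Basic: K, R, H. All other residues are neither.
Matching residues: Gln1, Pro4, Val6, Ile7, Phe9, Cys11, Val12, Ala14, Gln15, Phe18.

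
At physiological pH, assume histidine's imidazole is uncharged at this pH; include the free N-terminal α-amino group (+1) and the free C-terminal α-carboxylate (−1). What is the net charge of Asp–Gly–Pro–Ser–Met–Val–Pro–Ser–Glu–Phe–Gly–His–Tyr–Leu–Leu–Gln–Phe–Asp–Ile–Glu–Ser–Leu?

-4

The side chains ionized at physiological pH are Lys/Arg (+1) and Asp/Glu (−1); with His treated as neutral, nothing else contributes.
Positive (K, R): none → +0.
Negative (D, E): Asp1, Glu9, Asp18, Glu20 → −4.
The N-terminus (+1) and C-terminus (−1) cancel.
Net charge = (+0) + (−4) = −4.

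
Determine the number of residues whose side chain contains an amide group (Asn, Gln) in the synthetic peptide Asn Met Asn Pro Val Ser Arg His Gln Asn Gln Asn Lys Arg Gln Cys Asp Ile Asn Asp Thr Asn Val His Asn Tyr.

10

Matching residues: Asn1, Asn3, Gln9, Asn10, Gln11, Asn12, Gln15, Asn19, Asn22, Asn25.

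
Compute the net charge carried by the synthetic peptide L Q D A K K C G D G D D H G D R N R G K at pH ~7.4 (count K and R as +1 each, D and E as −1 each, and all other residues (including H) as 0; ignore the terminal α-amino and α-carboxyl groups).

Positive (K, R): K5, K6, R16, R18, K20 → +5.
Negative (D, E): D3, D9, D11, D12, D15 → −5.
Net charge = (+5) + (−5) = 0.

0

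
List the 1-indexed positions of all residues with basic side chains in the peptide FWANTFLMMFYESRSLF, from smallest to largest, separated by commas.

K, R, and H are the three residues with basic side chains (ε-amine, guanidinium, and imidazole respectively).
Matching residues: R14.

14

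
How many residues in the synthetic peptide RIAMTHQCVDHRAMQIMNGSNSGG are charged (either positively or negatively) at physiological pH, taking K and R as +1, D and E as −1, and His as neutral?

3

Charged side chains at pH ~7.4: K, R (positive); D, E (negative).
Matching residues: R1, D10, R12.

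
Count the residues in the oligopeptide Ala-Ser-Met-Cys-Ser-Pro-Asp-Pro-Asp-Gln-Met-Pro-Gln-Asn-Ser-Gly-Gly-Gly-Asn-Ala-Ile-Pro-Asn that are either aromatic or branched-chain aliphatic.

Aromatic: F, W, Y. Branched-chain aliphatic: I, L, V.
Aromatic residues here: none (0).
Branched-chain aliphatic residues here: Ile21 (1).
The two groups share no amino acid, so total = 0 + 1 = 1.

1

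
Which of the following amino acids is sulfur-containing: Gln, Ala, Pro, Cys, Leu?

Cys

Only Cys (C) and Met (M) have a sulfur atom in the side chain.
Of the listed options, only Cys belongs to this group.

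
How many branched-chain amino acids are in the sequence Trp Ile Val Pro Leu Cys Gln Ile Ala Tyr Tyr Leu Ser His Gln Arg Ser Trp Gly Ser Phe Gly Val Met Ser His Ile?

7

Valine (V), leucine (L), and isoleucine (I) are the branched-chain amino acids.
Matching residues: Ile2, Val3, Leu5, Ile8, Leu12, Val23, Ile27.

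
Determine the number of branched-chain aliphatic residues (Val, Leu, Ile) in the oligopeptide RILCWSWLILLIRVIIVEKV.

Matching residues: I2, L3, L8, I9, L10, L11, I12, V14, I15, I16, V17, V20.

12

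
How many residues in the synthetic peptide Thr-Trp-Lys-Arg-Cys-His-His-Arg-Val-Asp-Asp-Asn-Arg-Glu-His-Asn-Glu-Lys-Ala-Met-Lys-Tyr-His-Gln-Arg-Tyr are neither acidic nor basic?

Acidic: D, E. Basic: K, R, H. All other residues are neither.
Matching residues: Thr1, Trp2, Cys5, Val9, Asn12, Asn16, Ala19, Met20, Tyr22, Gln24, Tyr26.

11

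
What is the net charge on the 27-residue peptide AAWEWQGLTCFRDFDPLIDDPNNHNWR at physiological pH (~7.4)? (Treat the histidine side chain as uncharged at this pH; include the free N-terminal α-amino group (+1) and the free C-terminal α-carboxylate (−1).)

-3

The side chains ionized at physiological pH are Lys/Arg (+1) and Asp/Glu (−1); with His treated as neutral, nothing else contributes.
Positive (K, R): R12, R27 → +2.
Negative (D, E): E4, D13, D15, D19, D20 → −5.
The N-terminus (+1) and C-terminus (−1) cancel.
Net charge = (+2) + (−5) = −3.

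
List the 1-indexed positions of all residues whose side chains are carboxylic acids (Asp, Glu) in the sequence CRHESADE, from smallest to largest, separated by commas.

4, 7, 8

Matching residues: E4, D7, E8.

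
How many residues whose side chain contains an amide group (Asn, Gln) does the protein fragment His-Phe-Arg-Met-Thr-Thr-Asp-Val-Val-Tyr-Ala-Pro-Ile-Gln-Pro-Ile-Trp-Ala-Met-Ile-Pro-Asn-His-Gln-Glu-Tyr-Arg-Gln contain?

4

Matching residues: Gln14, Asn22, Gln24, Gln28.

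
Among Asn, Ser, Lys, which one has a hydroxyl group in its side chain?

The –OH-bearing residues are Ser, Thr (aliphatic alcohols), and Tyr (phenol).
Of the listed options, only Ser belongs to this group.

Ser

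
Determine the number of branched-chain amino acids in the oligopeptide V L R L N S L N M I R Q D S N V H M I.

Valine (V), leucine (L), and isoleucine (I) are the branched-chain amino acids.
Matching residues: V1, L2, L4, L7, I10, V16, I19.

7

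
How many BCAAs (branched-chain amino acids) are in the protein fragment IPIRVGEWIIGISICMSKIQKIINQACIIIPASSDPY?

13

The BCAAs are Val, Leu, and Ile — aliphatic side chains with a branch point.
Matching residues: I1, I3, V5, I9, I10, I12, I14, I19, I22, I23, I28, I29, I30.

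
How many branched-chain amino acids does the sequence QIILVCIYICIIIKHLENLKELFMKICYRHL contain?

14

Valine (V), leucine (L), and isoleucine (I) are the branched-chain amino acids.
Matching residues: I2, I3, L4, V5, I7, I9, I11, I12, I13, L16, L19, L22, I26, L31.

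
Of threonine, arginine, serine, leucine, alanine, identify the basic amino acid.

Lysine (K), arginine (R), and histidine (H) have basic, nitrogen-containing side chains.
Of the listed options, only arginine belongs to this group.

arginine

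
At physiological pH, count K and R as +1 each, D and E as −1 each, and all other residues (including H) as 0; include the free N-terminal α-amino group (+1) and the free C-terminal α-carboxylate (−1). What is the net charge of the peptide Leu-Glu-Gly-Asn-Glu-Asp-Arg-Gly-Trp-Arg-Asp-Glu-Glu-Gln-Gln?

Positive (K, R): Arg7, Arg10 → +2.
Negative (D, E): Glu2, Glu5, Asp6, Asp11, Glu12, Glu13 → −6.
The N-terminus (+1) and C-terminus (−1) cancel.
Net charge = (+2) + (−6) = −4.

-4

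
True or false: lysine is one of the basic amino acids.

True

K, R, and H are the three residues with basic side chains (ε-amine, guanidinium, and imidazole respectively).
Lysine is in this group.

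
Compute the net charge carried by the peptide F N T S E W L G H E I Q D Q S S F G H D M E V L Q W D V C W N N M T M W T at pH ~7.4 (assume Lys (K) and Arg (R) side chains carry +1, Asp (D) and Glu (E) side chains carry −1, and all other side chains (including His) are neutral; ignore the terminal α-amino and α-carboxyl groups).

-6

Positive (K, R): none → +0.
Negative (D, E): E5, E10, D13, D20, E22, D27 → −6.
Net charge = (+0) + (−6) = −6.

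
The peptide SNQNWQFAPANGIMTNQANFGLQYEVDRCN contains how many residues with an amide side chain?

10

Asparagine (N) and glutamine (Q) have uncharged amide side chains.
Matching residues: N2, Q3, N4, Q6, N11, N16, Q17, N19, Q23, N30.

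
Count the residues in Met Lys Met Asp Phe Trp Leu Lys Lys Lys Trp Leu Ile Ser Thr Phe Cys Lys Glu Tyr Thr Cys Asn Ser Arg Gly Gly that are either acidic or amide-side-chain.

Acidic: D, E. Amide-side-chain: N, Q.
Acidic residues here: Asp4, Glu19 (2).
Amide-side-chain residues here: Asn23 (1).
The two groups share no amino acid, so total = 2 + 1 = 3.

3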